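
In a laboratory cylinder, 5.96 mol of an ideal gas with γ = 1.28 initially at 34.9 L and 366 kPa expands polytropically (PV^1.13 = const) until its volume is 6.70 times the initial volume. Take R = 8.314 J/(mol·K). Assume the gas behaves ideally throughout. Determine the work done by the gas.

21500 J

T₁ = P₁V₁/(nR) = 366×34.9/(5.96×8.314) = 258 K.
Polytropic n=1.13: T₂ = T₁(V₁/V₂)^(n−1) = 258×(0.149)^0.13 = 201 K; P₂ = P₁(V₁/V₂)^n = 42.7 kPa.
W = (P₁V₁−P₂V₂)/(n−1) = (366×34.9−42.7×234)/0.13 = 21500 J.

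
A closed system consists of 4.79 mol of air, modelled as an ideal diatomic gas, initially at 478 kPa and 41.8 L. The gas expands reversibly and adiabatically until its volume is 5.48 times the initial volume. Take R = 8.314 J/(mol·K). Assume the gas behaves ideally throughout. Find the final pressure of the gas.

T₁ = P₁V₁/(nR) = 478×41.8/(4.79×8.314) = 502 K.
Adiabatic: TV^(γ−1) = const ⇒ T₂ = 502×(0.182)^0.400 = 254 K; PV^γ = const ⇒ P₂ = 44.2 kPa.

44.2 kPa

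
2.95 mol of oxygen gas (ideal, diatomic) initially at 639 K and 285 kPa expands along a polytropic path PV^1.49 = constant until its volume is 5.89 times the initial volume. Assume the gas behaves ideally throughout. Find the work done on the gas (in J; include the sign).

V₁ = nRT₁/P₁ = 2.95×8.314×639/285 = 55.0 L.
Polytropic n=1.49: T₂ = T₁(V₁/V₂)^(n−1) = 639×(0.170)^0.49 = 268 K; P₂ = P₁(V₁/V₂)^n = 20.3 kPa.
W = (P₁V₁−P₂V₂)/(n−1) = (285×55.0−20.3×324)/0.49 = 18600 J.
Work done on the gas = −W_by = -18600 J.

-18600 J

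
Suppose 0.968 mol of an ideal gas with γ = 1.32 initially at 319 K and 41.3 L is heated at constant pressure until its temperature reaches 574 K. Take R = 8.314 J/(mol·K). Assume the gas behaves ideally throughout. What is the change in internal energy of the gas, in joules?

P₁ = nRT₁/V₁ = 0.968×8.314×319/41.3 = 62.2 kPa.
Isobaric: P stays 62.2 kPa; V/T = const ⇒ T₂ = 574 K, V₂ = 74.3 L.
For an ideal gas ΔU = nCvΔT with Cv = R/(γ−1) = 26.0 J/(mol·K).
ΔU = 0.968×26.0×(574−319) = 6410 J.

6410 J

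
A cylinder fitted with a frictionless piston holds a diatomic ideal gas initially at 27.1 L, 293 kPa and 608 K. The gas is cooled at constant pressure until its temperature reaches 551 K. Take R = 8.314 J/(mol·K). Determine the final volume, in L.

24.6 L

Isobaric: P stays 293 kPa; V/T = const ⇒ T₂ = 551 K, V₂ = 24.6 L.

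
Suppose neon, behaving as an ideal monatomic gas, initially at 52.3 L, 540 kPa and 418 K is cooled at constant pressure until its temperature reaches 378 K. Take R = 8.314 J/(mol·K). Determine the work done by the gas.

-2700 J

n = P₁V₁/(RT₁) = 540×52.3/(8.314×418) = 8.13 mol.
Isobaric: P stays 540 kPa; V/T = const ⇒ T₂ = 378 K, V₂ = 47.3 L.
W = PΔV = 540×(47.3−52.3) kPa·L = -2700 J.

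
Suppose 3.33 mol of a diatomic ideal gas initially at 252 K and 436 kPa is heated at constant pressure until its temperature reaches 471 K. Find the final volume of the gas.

V₁ = nRT₁/P₁ = 3.33×8.314×252/436 = 16.0 L.
Isobaric: P stays 436 kPa; V/T = const ⇒ T₂ = 471 K, V₂ = 29.9 L.

29.9 L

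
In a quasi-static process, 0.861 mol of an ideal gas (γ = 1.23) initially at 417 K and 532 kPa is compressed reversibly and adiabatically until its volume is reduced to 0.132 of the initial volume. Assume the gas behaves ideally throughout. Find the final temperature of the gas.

V₁ = nRT₁/P₁ = 0.861×8.314×417/532 = 5.61 L.
Adiabatic: TV^(γ−1) = const ⇒ T₂ = 417×(7.58)^0.230 = 664 K; PV^γ = const ⇒ P₂ = 6420 kPa.

664 K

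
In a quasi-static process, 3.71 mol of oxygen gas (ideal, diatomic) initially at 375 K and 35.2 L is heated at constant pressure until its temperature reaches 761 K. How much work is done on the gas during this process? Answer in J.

-11900 J

P₁ = nRT₁/V₁ = 3.71×8.314×375/35.2 = 329 kPa.
Isobaric: P stays 329 kPa; V/T = const ⇒ T₂ = 761 K, V₂ = 71.4 L.
W = PΔV = 329×(71.4−35.2) kPa·L = 11900 J.
Work done on the gas = −W_by = -11900 J.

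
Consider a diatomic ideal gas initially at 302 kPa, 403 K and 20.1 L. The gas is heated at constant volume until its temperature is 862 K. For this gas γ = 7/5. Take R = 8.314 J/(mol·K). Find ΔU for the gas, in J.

17300 J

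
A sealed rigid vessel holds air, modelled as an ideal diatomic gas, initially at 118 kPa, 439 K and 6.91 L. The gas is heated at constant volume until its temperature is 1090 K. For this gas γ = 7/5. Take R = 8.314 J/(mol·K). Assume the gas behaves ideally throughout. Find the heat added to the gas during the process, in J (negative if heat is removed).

3020 J

n = P₁V₁/(RT₁) = 118×6.91/(8.314×439) = 0.223 mol.
Isochoric: V stays 6.91 L; P/T = const ⇒ T₂ = 1090 K, P₂ = 293 kPa.
W = 0 (no volume change).
ΔU = nCvΔT = 0.223×20.8×(1090−439) = 3020 J.
Q = ΔU = 3020 J.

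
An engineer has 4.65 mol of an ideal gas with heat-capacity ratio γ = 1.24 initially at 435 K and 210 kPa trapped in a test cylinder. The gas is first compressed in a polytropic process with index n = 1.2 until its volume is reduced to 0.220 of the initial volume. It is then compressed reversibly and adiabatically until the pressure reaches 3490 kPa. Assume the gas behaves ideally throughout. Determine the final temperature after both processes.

V₁ = nRT₁/P₁ = 4.65×8.314×435/210 = 80.1 L.
Step 1 — Polytropic n=1.2: T₂ = T₁(V₁/V₂)^(n−1) = 435×(4.55)^0.20 = 589 K; P₂ = P₁(V₁/V₂)^n = 1290 kPa.
W = (P₁V₁−P₂V₂)/(n−1) = (210×80.1−1290×17.6)/0.20 = -29700 J.
ΔU = nCvΔT = 4.65×34.6×(589−435) = 24800 J.
Q = ΔU + W = -4960 J.
State after step 1: P = 1290 kPa, V = 17.6 L, T = 589 K.
Step 2 — Adiabatic: T₂/T₁ = (P₂/P₁)^((γ−1)/γ) ⇒ T₂ = 589×(2.70)^0.194 = 714 K; V₂ = 7.91 L.
ΔU = nCvΔT = 4.65×34.6×(714−589) = 20100 J.
Q = 0 for an adiabatic process, so W = −ΔU = -20100 J.
Net over both steps: W = -49900 J, Q = -4960 J, ΔU = 44900 J.

714 K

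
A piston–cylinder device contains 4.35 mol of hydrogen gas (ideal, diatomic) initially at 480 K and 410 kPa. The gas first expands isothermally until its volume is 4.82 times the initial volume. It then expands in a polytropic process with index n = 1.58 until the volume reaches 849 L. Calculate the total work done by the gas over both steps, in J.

44100 J

V₁ = nRT₁/P₁ = 4.35×8.314×480/410 = 42.3 L.
Step 1 — Isothermal: T stays 480 K; PV = const ⇒ V₂ = 204 L, P₂ = 85.1 kPa.
ΔU = 0 (ideal gas, T constant).
W = nRT ln(V₂/V₁) = 4.35×8.314×480×ln(4.82) = 27300 J.
Q = ΔU + W = 27300 J.
State after step 1: P = 85.1 kPa, V = 204 L, T = 480 K.
Step 2 — Polytropic n=1.58: T₂ = T₁(V₁/V₂)^(n−1) = 480×(0.240)^0.58 = 210 K; P₂ = P₁(V₁/V₂)^n = 8.94 kPa.
W = (P₁V₁−P₂V₂)/(n−1) = (85.1×204−8.94×849)/0.58 = 16800 J.
ΔU = nCvΔT = 4.35×20.8×(210−480) = -24400 J.
Q = ΔU + W = -7580 J.
Net over both steps: W = 44100 J, Q = 19700 J, ΔU = -24400 J.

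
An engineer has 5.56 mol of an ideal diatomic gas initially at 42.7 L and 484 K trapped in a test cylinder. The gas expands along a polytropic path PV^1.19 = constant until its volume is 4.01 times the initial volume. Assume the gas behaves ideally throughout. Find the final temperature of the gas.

P₁ = nRT₁/V₁ = 5.56×8.314×484/42.7 = 524 kPa.
Polytropic n=1.19: T₂ = T₁(V₁/V₂)^(n−1) = 484×(0.249)^0.19 = 372 K; P₂ = P₁(V₁/V₂)^n = 100 kPa.

372 K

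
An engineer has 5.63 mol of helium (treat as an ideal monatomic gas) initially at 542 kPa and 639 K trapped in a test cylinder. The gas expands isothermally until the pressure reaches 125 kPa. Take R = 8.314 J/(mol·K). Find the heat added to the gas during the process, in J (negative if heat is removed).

43900 J

V₁ = nRT₁/P₁ = 5.63×8.314×639/542 = 55.2 L.
Isothermal: T stays 639 K; PV = const ⇒ V₂ = 239 L, P₂ = 125 kPa.
ΔU = 0 (ideal gas, T constant).
W = nRT ln(V₂/V₁) = 5.63×8.314×639×ln(4.34) = 43900 J.
Q = ΔU + W = 43900 J.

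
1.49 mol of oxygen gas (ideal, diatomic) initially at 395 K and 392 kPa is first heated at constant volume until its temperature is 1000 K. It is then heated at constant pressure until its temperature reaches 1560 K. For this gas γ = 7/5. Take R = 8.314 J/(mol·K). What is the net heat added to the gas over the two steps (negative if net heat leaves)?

V₁ = nRT₁/P₁ = 1.49×8.314×395/392 = 12.5 L.
Step 1 — Isochoric: V stays 12.5 L; P/T = const ⇒ T₂ = 1000 K, P₂ = 992 kPa.
W = 0 (no volume change).
ΔU = nCvΔT = 1.49×20.8×(1000−395) = 18700 J.
Q = ΔU = 18700 J.
State after step 1: P = 992 kPa, V = 12.5 L, T = 1000 K.
Step 2 — Isobaric: P stays 992 kPa; V/T = const ⇒ T₂ = 1560 K, V₂ = 19.5 L.
W = PΔV = 992×(19.5−12.5) kPa·L = 6940 J.
ΔU = nCvΔT = 1.49×20.8×(1560−1000) = 17300 J.
Q = ΔU + W = nCpΔT = 24300 J.
Net over both steps: W = 6940 J, Q = 43000 J, ΔU = 36100 J.

43000 J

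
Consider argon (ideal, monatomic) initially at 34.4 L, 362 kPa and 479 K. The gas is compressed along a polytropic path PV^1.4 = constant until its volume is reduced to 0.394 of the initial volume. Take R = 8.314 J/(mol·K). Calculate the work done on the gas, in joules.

14100 J

n = P₁V₁/(RT₁) = 362×34.4/(8.314×479) = 3.13 mol.
Polytropic n=1.4: T₂ = T₁(V₁/V₂)^(n−1) = 479×(2.54)^0.40 = 695 K; P₂ = P₁(V₁/V₂)^n = 1330 kPa.
W = (P₁V₁−P₂V₂)/(n−1) = (362×34.4−1330×13.6)/0.40 = -14100 J.
Work done on the gas = −W_by = 14100 J.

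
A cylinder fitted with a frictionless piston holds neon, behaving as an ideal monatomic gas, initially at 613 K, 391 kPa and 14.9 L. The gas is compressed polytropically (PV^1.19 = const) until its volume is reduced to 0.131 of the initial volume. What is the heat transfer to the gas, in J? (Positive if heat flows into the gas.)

-10300 J

n = P₁V₁/(RT₁) = 391×14.9/(8.314×613) = 1.14 mol.
Polytropic n=1.19: T₂ = T₁(V₁/V₂)^(n−1) = 613×(7.63)^0.19 = 902 K; P₂ = P₁(V₁/V₂)^n = 4390 kPa.
W = (P₁V₁−P₂V₂)/(n−1) = (391×14.9−4390×1.95)/0.19 = -14500 J.
ΔU = nCvΔT = 1.14×12.5×(902−613) = 4120 J.
Q = ΔU + W = -10300 J.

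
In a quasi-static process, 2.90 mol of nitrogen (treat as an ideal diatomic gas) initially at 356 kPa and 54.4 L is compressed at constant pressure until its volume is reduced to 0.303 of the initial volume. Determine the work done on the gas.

13500 J

T₁ = P₁V₁/(nR) = 356×54.4/(2.90×8.314) = 803 K.
Isobaric: P stays 356 kPa; V/T = const ⇒ T₂ = 243 K, V₂ = 16.5 L.
W = PΔV = 356×(16.5−54.4) kPa·L = -13500 J.
Work done on the gas = −W_by = 13500 J.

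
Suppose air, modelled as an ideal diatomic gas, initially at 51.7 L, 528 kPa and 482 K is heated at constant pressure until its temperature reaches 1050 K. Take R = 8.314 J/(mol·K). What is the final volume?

113 L

Isobaric: P stays 528 kPa; V/T = const ⇒ T₂ = 1050 K, V₂ = 113 L.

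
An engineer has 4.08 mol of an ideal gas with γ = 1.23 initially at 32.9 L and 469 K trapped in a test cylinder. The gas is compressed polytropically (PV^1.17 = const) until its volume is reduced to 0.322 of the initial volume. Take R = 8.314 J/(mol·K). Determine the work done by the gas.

-19900 J

P₁ = nRT₁/V₁ = 4.08×8.314×469/32.9 = 484 kPa.
Polytropic n=1.17: T₂ = T₁(V₁/V₂)^(n−1) = 469×(3.11)^0.17 = 569 K; P₂ = P₁(V₁/V₂)^n = 1820 kPa.
W = (P₁V₁−P₂V₂)/(n−1) = (484×32.9−1820×10.6)/0.17 = -19900 J.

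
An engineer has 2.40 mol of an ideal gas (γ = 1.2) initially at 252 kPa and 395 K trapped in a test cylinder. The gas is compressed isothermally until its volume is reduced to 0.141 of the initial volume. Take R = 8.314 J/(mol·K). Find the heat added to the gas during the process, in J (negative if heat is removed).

V₁ = nRT₁/P₁ = 2.40×8.314×395/252 = 31.3 L.
Isothermal: T stays 395 K; PV = const ⇒ V₂ = 4.41 L, P₂ = 1790 kPa.
ΔU = 0 (ideal gas, T constant).
W = nRT ln(V₂/V₁) = 2.40×8.314×395×ln(0.141) = -15400 J.
Q = ΔU + W = -15400 J.

-15400 J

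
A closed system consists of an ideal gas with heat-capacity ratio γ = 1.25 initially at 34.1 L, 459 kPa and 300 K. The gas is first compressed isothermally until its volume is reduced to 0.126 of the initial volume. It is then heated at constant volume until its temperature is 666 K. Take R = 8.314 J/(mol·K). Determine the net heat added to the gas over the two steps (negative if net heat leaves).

44000 J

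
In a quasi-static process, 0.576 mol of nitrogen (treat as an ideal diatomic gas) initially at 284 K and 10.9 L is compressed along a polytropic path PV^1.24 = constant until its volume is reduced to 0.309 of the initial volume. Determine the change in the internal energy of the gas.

1110 J

P₁ = nRT₁/V₁ = 0.576×8.314×284/10.9 = 125 kPa.
Polytropic n=1.24: T₂ = T₁(V₁/V₂)^(n−1) = 284×(3.24)^0.24 = 376 K; P₂ = P₁(V₁/V₂)^n = 535 kPa.
For an ideal gas ΔU = nCvΔT with Cv = (5/2)R = 20.8 J/(mol·K).
ΔU = 0.576×20.8×(376−284) = 1110 J.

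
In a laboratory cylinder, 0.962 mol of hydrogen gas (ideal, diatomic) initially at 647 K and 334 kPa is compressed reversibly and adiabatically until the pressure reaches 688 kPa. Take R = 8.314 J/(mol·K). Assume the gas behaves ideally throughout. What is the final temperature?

795 K

V₁ = nRT₁/P₁ = 0.962×8.314×647/334 = 15.5 L.
Adiabatic: T₂/T₁ = (P₂/P₁)^((γ−1)/γ) ⇒ T₂ = 647×(2.06)^0.286 = 795 K; V₂ = 9.25 L.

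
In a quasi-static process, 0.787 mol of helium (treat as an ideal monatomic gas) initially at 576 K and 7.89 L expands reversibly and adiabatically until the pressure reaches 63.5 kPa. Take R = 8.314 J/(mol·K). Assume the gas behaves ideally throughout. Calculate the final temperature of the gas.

P₁ = nRT₁/V₁ = 0.787×8.314×576/7.89 = 478 kPa.
Adiabatic: T₂/T₁ = (P₂/P₁)^((γ−1)/γ) ⇒ T₂ = 576×(0.133)^0.400 = 257 K; V₂ = 26.5 L.

257 K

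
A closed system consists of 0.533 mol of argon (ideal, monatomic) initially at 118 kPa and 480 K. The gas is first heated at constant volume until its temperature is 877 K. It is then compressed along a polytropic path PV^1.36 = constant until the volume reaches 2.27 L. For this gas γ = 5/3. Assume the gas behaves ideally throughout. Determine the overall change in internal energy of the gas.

V₁ = nRT₁/P₁ = 0.533×8.314×480/118 = 18.0 L.
Step 1 — Isochoric: V stays 18.0 L; P/T = const ⇒ T₂ = 877 K, P₂ = 216 kPa.
W = 0 (no volume change).
ΔU = nCvΔT = 0.533×12.5×(877−480) = 2640 J.
Q = ΔU = 2640 J.
State after step 1: P = 216 kPa, V = 18.0 L, T = 877 K.
Step 2 — Polytropic n=1.36: T₂ = T₁(V₁/V₂)^(n−1) = 877×(7.94)^0.36 = 1850 K; P₂ = P₁(V₁/V₂)^n = 3610 kPa.
W = (P₁V₁−P₂V₂)/(n−1) = (216×18.0−3610×2.27)/0.36 = -12000 J.
ΔU = nCvΔT = 0.533×12.5×(1850−877) = 6460 J.
Q = ΔU + W = -5500 J.
Net over both steps: W = -12000 J, Q = -2870 J, ΔU = 9100 J.

9100 J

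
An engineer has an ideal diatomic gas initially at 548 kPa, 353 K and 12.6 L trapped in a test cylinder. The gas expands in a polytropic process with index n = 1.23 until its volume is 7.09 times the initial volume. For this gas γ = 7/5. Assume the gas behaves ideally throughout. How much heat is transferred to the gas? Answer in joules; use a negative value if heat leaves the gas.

4630 J

n = P₁V₁/(RT₁) = 548×12.6/(8.314×353) = 2.35 mol.
Polytropic n=1.23: T₂ = T₁(V₁/V₂)^(n−1) = 353×(0.141)^0.23 = 225 K; P₂ = P₁(V₁/V₂)^n = 49.3 kPa.
W = (P₁V₁−P₂V₂)/(n−1) = (548×12.6−49.3×89.3)/0.23 = 10900 J.
ΔU = nCvΔT = 2.35×20.8×(225−353) = -6260 J.
Q = ΔU + W = 4630 J.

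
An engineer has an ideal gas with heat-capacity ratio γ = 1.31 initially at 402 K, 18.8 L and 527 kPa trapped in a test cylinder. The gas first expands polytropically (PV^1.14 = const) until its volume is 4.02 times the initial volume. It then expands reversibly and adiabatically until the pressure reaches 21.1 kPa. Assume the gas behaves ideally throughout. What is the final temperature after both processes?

225 K

n = P₁V₁/(RT₁) = 527×18.8/(8.314×402) = 2.96 mol.
Step 1 — Polytropic n=1.14: T₂ = T₁(V₁/V₂)^(n−1) = 402×(0.249)^0.14 = 331 K; P₂ = P₁(V₁/V₂)^n = 108 kPa.
W = (P₁V₁−P₂V₂)/(n−1) = (527×18.8−108×75.6)/0.14 = 12500 J.
ΔU = nCvΔT = 2.96×26.8×(331−402) = -5660 J.
Q = ΔU + W = 6870 J.
State after step 1: P = 108 kPa, V = 75.6 L, T = 331 K.
Step 2 — Adiabatic: T₂/T₁ = (P₂/P₁)^((γ−1)/γ) ⇒ T₂ = 331×(0.196)^0.237 = 225 K; V₂ = 263 L.
ΔU = nCvΔT = 2.96×26.8×(225−331) = -8430 J.
Q = 0 for an adiabatic process, so W = −ΔU = 8430 J.
Net over both steps: W = 21000 J, Q = 6870 J, ΔU = -14100 J.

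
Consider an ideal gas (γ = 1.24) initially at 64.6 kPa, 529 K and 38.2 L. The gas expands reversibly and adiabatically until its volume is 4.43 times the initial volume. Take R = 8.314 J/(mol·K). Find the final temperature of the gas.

370 K

Adiabatic: TV^(γ−1) = const ⇒ T₂ = 529×(0.226)^0.240 = 370 K; PV^γ = const ⇒ P₂ = 10.2 kPa.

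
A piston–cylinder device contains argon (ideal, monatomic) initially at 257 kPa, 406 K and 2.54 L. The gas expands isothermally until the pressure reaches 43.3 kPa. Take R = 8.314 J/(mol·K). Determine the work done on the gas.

-1160 J

n = P₁V₁/(RT₁) = 257×2.54/(8.314×406) = 0.193 mol.
Isothermal: T stays 406 K; PV = const ⇒ V₂ = 15.1 L, P₂ = 43.3 kPa.
W = nRT ln(V₂/V₁) = 0.193×8.314×406×ln(5.94) = 1160 J.
Work done on the gas = −W_by = -1160 J.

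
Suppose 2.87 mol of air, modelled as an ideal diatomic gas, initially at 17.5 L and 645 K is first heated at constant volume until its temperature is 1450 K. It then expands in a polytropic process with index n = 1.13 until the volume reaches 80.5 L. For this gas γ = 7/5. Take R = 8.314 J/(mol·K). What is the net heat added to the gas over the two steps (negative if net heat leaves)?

P₁ = nRT₁/V₁ = 2.87×8.314×645/17.5 = 879 kPa.
Step 1 — Isochoric: V stays 17.5 L; P/T = const ⇒ T₂ = 1450 K, P₂ = 1980 kPa.
W = 0 (no volume change).
ΔU = nCvΔT = 2.87×20.8×(1450−645) = 48000 J.
Q = ΔU = 48000 J.
State after step 1: P = 1980 kPa, V = 17.5 L, T = 1450 K.
Step 2 — Polytropic n=1.13: T₂ = T₁(V₁/V₂)^(n−1) = 1450×(0.217)^0.13 = 1190 K; P₂ = P₁(V₁/V₂)^n = 352 kPa.
W = (P₁V₁−P₂V₂)/(n−1) = (1980×17.5−352×80.5)/0.13 = 47900 J.
ΔU = nCvΔT = 2.87×20.8×(1190−1450) = -15600 J.
Q = ΔU + W = 32300 J.
Net over both steps: W = 47900 J, Q = 80300 J, ΔU = 32500 J.

80300 J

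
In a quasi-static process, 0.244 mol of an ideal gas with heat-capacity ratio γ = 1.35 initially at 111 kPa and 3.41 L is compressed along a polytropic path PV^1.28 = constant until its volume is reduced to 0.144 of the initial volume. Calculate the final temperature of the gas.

321 K

T₁ = P₁V₁/(nR) = 111×3.41/(0.244×8.314) = 187 K.
Polytropic n=1.28: T₂ = T₁(V₁/V₂)^(n−1) = 187×(6.94)^0.28 = 321 K; P₂ = P₁(V₁/V₂)^n = 1330 kPa.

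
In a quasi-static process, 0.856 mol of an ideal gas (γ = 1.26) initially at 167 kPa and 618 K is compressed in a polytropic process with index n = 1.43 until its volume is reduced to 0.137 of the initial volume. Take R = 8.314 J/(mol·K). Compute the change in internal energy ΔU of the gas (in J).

22800 J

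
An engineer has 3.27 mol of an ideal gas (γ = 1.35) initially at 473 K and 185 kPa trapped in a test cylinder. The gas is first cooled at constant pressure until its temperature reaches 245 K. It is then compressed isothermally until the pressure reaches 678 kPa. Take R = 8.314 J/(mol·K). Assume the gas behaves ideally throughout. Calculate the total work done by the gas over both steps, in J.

-14800 J

V₁ = nRT₁/P₁ = 3.27×8.314×473/185 = 69.5 L.
Step 1 — Isobaric: P stays 185 kPa; V/T = const ⇒ T₂ = 245 K, V₂ = 36.0 L.
W = PΔV = 185×(36.0−69.5) kPa·L = -6200 J.
ΔU = nCvΔT = 3.27×23.8×(245−473) = -17700 J.
Q = ΔU + W = nCpΔT = -23900 J.
State after step 1: P = 185 kPa, V = 36.0 L, T = 245 K.
Step 2 — Isothermal: T stays 245 K; PV = const ⇒ V₂ = 9.82 L, P₂ = 678 kPa.
ΔU = 0 (ideal gas, T constant).
W = nRT ln(V₂/V₁) = 3.27×8.314×245×ln(0.273) = -8650 J.
Q = ΔU + W = -8650 J.
Net over both steps: W = -14800 J, Q = -32600 J, ΔU = -17700 J.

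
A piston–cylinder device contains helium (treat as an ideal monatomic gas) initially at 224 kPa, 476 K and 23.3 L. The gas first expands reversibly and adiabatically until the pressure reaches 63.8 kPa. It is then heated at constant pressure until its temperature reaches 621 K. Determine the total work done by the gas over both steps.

6740 J

n = P₁V₁/(RT₁) = 224×23.3/(8.314×476) = 1.32 mol.
Step 1 — Adiabatic: T₂/T₁ = (P₂/P₁)^((γ−1)/γ) ⇒ T₂ = 476×(0.285)^0.400 = 288 K; V₂ = 49.5 L.
ΔU = nCvΔT = 1.32×12.5×(288−476) = -3090 J.
Q = 0 for an adiabatic process, so W = −ΔU = 3090 J.
State after step 1: P = 63.8 kPa, V = 49.5 L, T = 288 K.
Step 2 — Isobaric: P stays 63.8 kPa; V/T = const ⇒ T₂ = 621 K, V₂ = 107 L.
W = PΔV = 63.8×(107−49.5) kPa·L = 3650 J.
ΔU = nCvΔT = 1.32×12.5×(621−288) = 5480 J.
Q = ΔU + W = nCpΔT = 9130 J.
Net over both steps: W = 6740 J, Q = 9130 J, ΔU = 2380 J.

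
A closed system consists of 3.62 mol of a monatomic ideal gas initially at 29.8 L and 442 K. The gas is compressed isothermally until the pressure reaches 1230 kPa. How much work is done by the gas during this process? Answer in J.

P₁ = nRT₁/V₁ = 3.62×8.314×442/29.8 = 446 kPa.
Isothermal: T stays 442 K; PV = const ⇒ V₂ = 10.8 L, P₂ = 1230 kPa.
W = nRT ln(V₂/V₁) = 3.62×8.314×442×ln(0.363) = -13500 J.

-13500 J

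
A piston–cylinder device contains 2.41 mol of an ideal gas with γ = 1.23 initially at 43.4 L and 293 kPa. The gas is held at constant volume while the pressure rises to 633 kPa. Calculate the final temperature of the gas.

1370 K

T₁ = P₁V₁/(nR) = 293×43.4/(2.41×8.314) = 635 K.
Isochoric: V stays 43.4 L; P/T = const ⇒ T₂ = 1370 K, P₂ = 633 kPa.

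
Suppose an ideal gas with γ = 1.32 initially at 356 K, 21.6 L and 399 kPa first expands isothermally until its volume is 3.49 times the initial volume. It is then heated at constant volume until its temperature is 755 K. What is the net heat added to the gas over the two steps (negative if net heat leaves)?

41000 J

n = P₁V₁/(RT₁) = 399×21.6/(8.314×356) = 2.91 mol.
Step 1 — Isothermal: T stays 356 K; PV = const ⇒ V₂ = 75.4 L, P₂ = 114 kPa.
ΔU = 0 (ideal gas, T constant).
W = nRT ln(V₂/V₁) = 2.91×8.314×356×ln(3.49) = 10800 J.
Q = ΔU + W = 10800 J.
State after step 1: P = 114 kPa, V = 75.4 L, T = 356 K.
Step 2 — Isochoric: V stays 75.4 L; P/T = const ⇒ T₂ = 755 K, P₂ = 242 kPa.
W = 0 (no volume change).
ΔU = nCvΔT = 2.91×26.0×(755−356) = 30200 J.
Q = ΔU = 30200 J.
Net over both steps: W = 10800 J, Q = 41000 J, ΔU = 30200 J.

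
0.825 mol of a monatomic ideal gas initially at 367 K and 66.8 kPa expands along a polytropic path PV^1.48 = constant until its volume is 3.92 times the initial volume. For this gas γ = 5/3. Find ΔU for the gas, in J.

-1820 J

V₁ = nRT₁/P₁ = 0.825×8.314×367/66.8 = 37.7 L.
Polytropic n=1.48: T₂ = T₁(V₁/V₂)^(n−1) = 367×(0.255)^0.48 = 190 K; P₂ = P₁(V₁/V₂)^n = 8.85 kPa.
For an ideal gas ΔU = nCvΔT with Cv = (3/2)R = 12.5 J/(mol·K).
ΔU = 0.825×12.5×(190−367) = -1820 J.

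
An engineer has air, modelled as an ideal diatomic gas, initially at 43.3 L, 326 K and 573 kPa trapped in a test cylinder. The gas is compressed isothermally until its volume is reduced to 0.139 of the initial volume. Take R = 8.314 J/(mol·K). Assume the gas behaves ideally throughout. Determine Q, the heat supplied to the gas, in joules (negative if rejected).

n = P₁V₁/(RT₁) = 573×43.3/(8.314×326) = 9.15 mol.
Isothermal: T stays 326 K; PV = const ⇒ V₂ = 6.02 L, P₂ = 4120 kPa.
ΔU = 0 (ideal gas, T constant).
W = nRT ln(V₂/V₁) = 9.15×8.314×326×ln(0.139) = -49000 J.
Q = ΔU + W = -49000 J.

-49000 J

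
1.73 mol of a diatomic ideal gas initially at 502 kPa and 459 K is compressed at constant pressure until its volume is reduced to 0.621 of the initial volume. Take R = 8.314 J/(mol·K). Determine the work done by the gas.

-2500 J

V₁ = nRT₁/P₁ = 1.73×8.314×459/502 = 13.2 L.
Isobaric: P stays 502 kPa; V/T = const ⇒ T₂ = 285 K, V₂ = 8.17 L.
W = PΔV = 502×(8.17−13.2) kPa·L = -2500 J.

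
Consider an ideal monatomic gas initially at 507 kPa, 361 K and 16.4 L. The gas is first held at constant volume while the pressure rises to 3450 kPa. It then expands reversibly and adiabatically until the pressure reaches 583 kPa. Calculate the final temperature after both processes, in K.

1210 K

n = P₁V₁/(RT₁) = 507×16.4/(8.314×361) = 2.77 mol.
Step 1 — Isochoric: V stays 16.4 L; P/T = const ⇒ T₂ = 2460 K, P₂ = 3450 kPa.
W = 0 (no volume change).
ΔU = nCvΔT = 2.77×12.5×(2460−361) = 72400 J.
Q = ΔU = 72400 J.
State after step 1: P = 3450 kPa, V = 16.4 L, T = 2460 K.
Step 2 — Adiabatic: T₂/T₁ = (P₂/P₁)^((γ−1)/γ) ⇒ T₂ = 2460×(0.169)^0.400 = 1210 K; V₂ = 47.7 L.
ΔU = nCvΔT = 2.77×12.5×(1210−2460) = -43200 J.
Q = 0 for an adiabatic process, so W = −ΔU = 43200 J.
Net over both steps: W = 43200 J, Q = 72400 J, ΔU = 29200 J.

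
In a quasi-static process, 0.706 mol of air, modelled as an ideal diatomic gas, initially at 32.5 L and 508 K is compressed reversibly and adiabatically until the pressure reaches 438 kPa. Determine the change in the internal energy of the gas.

4200 J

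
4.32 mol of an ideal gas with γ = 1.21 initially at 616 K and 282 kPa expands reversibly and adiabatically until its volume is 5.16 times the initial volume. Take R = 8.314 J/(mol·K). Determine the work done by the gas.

30700 J

V₁ = nRT₁/P₁ = 4.32×8.314×616/282 = 78.5 L.
Adiabatic: TV^(γ−1) = const ⇒ T₂ = 616×(0.194)^0.210 = 436 K; PV^γ = const ⇒ P₂ = 38.7 kPa.
ΔU = nCvΔT = 4.32×39.6×(436−616) = -30700 J.
Q = 0 for an adiabatic process, so W = −ΔU = 30700 J.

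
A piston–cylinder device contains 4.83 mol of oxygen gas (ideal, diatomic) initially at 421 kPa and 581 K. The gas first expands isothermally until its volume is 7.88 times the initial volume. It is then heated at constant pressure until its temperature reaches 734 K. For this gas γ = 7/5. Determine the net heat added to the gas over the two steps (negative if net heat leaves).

V₁ = nRT₁/P₁ = 4.83×8.314×581/421 = 55.4 L.
Step 1 — Isothermal: T stays 581 K; PV = const ⇒ V₂ = 437 L, P₂ = 53.4 kPa.
ΔU = 0 (ideal gas, T constant).
W = nRT ln(V₂/V₁) = 4.83×8.314×581×ln(7.88) = 48200 J.
Q = ΔU + W = 48200 J.
State after step 1: P = 53.4 kPa, V = 437 L, T = 581 K.
Step 2 — Isobaric: P stays 53.4 kPa; V/T = const ⇒ T₂ = 734 K, V₂ = 552 L.
W = PΔV = 53.4×(552−437) kPa·L = 6140 J.
ΔU = nCvΔT = 4.83×20.8×(734−581) = 15400 J.
Q = ΔU + W = nCpΔT = 21500 J.
Net over both steps: W = 54300 J, Q = 69700 J, ΔU = 15400 J.

69700 J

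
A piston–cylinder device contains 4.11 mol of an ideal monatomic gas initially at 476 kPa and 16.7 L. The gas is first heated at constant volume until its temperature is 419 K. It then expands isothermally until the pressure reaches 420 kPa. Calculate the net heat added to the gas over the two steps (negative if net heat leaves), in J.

T₁ = P₁V₁/(nR) = 476×16.7/(4.11×8.314) = 233 K.
Step 1 — Isochoric: V stays 16.7 L; P/T = const ⇒ T₂ = 419 K, P₂ = 857 kPa.
W = 0 (no volume change).
ΔU = nCvΔT = 4.11×12.5×(419−233) = 9550 J.
Q = ΔU = 9550 J.
State after step 1: P = 857 kPa, V = 16.7 L, T = 419 K.
Step 2 — Isothermal: T stays 419 K; PV = const ⇒ V₂ = 34.1 L, P₂ = 420 kPa.
ΔU = 0 (ideal gas, T constant).
W = nRT ln(V₂/V₁) = 4.11×8.314×419×ln(2.04) = 10200 J.
Q = ΔU + W = 10200 J.
Net over both steps: W = 10200 J, Q = 19800 J, ΔU = 9550 J.

19800 J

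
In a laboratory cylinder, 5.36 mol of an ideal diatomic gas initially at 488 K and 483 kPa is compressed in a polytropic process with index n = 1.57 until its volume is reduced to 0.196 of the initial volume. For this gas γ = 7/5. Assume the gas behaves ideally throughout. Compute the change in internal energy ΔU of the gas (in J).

V₁ = nRT₁/P₁ = 5.36×8.314×488/483 = 45.0 L.
Polytropic n=1.57: T₂ = T₁(V₁/V₂)^(n−1) = 488×(5.10)^0.57 = 1240 K; P₂ = P₁(V₁/V₂)^n = 6240 kPa.
For an ideal gas ΔU = nCvΔT with Cv = (5/2)R = 20.8 J/(mol·K).
ΔU = 5.36×20.8×(1240−488) = 83300 J.

83300 J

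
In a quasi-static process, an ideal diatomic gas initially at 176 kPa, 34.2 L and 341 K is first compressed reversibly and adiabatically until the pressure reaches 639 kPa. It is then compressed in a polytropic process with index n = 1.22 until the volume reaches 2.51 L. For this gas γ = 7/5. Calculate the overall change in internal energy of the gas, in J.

16500 J

n = P₁V₁/(RT₁) = 176×34.2/(8.314×341) = 2.12 mol.
Step 1 — Adiabatic: T₂/T₁ = (P₂/P₁)^((γ−1)/γ) ⇒ T₂ = 341×(3.63)^0.286 = 493 K; V₂ = 13.6 L.
ΔU = nCvΔT = 2.12×20.8×(493−341) = 6700 J.
Q = 0 for an adiabatic process, so W = −ΔU = -6700 J.
State after step 1: P = 639 kPa, V = 13.6 L, T = 493 K.
Step 2 — Polytropic n=1.22: T₂ = T₁(V₁/V₂)^(n−1) = 493×(5.42)^0.22 = 715 K; P₂ = P₁(V₁/V₂)^n = 5030 kPa.
W = (P₁V₁−P₂V₂)/(n−1) = (639×13.6−5030×2.51)/0.22 = -17800 J.
ΔU = nCvΔT = 2.12×20.8×(715−493) = 9800 J.
Q = ΔU + W = -8020 J.
Net over both steps: W = -24500 J, Q = -8020 J, ΔU = 16500 J.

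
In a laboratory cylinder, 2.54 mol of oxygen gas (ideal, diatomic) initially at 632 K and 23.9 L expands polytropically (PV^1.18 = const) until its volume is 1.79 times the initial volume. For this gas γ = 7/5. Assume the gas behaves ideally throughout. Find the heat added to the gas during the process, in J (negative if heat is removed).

4060 J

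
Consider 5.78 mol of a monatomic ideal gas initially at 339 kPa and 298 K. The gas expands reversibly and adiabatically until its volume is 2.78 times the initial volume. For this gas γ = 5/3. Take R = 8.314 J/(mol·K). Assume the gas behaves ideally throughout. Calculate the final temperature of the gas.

V₁ = nRT₁/P₁ = 5.78×8.314×298/339 = 42.2 L.
Adiabatic: TV^(γ−1) = const ⇒ T₂ = 298×(0.360)^0.667 = 151 K; PV^γ = const ⇒ P₂ = 61.7 kPa.

151 K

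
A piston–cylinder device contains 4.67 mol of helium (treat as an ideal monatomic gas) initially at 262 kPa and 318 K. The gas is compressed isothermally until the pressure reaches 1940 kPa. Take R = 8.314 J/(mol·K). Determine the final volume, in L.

V₁ = nRT₁/P₁ = 4.67×8.314×318/262 = 47.1 L.
Isothermal: T stays 318 K; PV = const ⇒ V₂ = 6.36 L, P₂ = 1940 kPa.

6.36 L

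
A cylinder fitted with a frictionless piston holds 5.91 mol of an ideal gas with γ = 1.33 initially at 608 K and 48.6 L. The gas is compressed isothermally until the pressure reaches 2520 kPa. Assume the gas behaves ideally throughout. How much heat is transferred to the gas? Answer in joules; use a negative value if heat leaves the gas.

-42100 J

P₁ = nRT₁/V₁ = 5.91×8.314×608/48.6 = 615 kPa.
Isothermal: T stays 608 K; PV = const ⇒ V₂ = 11.9 L, P₂ = 2520 kPa.
ΔU = 0 (ideal gas, T constant).
W = nRT ln(V₂/V₁) = 5.91×8.314×608×ln(0.244) = -42100 J.
Q = ΔU + W = -42100 J.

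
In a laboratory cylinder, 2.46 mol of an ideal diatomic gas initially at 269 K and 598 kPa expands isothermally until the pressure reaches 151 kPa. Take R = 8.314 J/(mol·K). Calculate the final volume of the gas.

V₁ = nRT₁/P₁ = 2.46×8.314×269/598 = 9.20 L.
Isothermal: T stays 269 K; PV = const ⇒ V₂ = 36.4 L, P₂ = 151 kPa.

36.4 L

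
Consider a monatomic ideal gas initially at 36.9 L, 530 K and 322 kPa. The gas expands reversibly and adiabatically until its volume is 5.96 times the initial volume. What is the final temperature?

Adiabatic: TV^(γ−1) = const ⇒ T₂ = 530×(0.168)^0.667 = 161 K; PV^γ = const ⇒ P₂ = 16.4 kPa.

161 K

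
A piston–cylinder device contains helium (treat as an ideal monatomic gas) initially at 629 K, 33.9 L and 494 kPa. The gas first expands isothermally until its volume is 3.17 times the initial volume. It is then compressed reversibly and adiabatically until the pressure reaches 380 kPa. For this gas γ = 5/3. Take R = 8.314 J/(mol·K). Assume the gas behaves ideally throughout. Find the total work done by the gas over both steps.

8560 J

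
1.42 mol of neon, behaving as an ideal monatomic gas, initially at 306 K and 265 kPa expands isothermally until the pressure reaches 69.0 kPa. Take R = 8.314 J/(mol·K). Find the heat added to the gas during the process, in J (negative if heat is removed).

4860 J

V₁ = nRT₁/P₁ = 1.42×8.314×306/265 = 13.6 L.
Isothermal: T stays 306 K; PV = const ⇒ V₂ = 52.4 L, P₂ = 69.0 kPa.
ΔU = 0 (ideal gas, T constant).
W = nRT ln(V₂/V₁) = 1.42×8.314×306×ln(3.84) = 4860 J.
Q = ΔU + W = 4860 J.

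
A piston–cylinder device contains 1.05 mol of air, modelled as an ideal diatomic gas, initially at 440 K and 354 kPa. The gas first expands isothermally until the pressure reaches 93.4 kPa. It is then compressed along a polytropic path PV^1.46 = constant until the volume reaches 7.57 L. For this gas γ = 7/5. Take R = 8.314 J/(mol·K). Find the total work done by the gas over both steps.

V₁ = nRT₁/P₁ = 1.05×8.314×440/354 = 10.9 L.
Step 1 — Isothermal: T stays 440 K; PV = const ⇒ V₂ = 41.1 L, P₂ = 93.4 kPa.
ΔU = 0 (ideal gas, T constant).
W = nRT ln(V₂/V₁) = 1.05×8.314×440×ln(3.79) = 5120 J.
Q = ΔU + W = 5120 J.
State after step 1: P = 93.4 kPa, V = 41.1 L, T = 440 K.
Step 2 — Polytropic n=1.46: T₂ = T₁(V₁/V₂)^(n−1) = 440×(5.43)^0.46 = 958 K; P₂ = P₁(V₁/V₂)^n = 1110 kPa.
W = (P₁V₁−P₂V₂)/(n−1) = (93.4×41.1−1110×7.57)/0.46 = -9840 J.
ΔU = nCvΔT = 1.05×20.8×(958−440) = 11300 J.
Q = ΔU + W = 1480 J.
Net over both steps: W = -4720 J, Q = 6590 J, ΔU = 11300 J.

-4720 J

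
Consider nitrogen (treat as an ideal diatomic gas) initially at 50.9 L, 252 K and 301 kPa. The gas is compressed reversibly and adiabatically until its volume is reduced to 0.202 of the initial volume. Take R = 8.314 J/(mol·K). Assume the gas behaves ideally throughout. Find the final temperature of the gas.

478 K

Adiabatic: TV^(γ−1) = const ⇒ T₂ = 252×(4.95)^0.400 = 478 K; PV^γ = const ⇒ P₂ = 2830 kPa.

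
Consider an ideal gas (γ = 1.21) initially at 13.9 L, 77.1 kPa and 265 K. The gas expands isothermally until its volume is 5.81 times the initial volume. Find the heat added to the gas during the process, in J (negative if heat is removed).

1890 J

n = P₁V₁/(RT₁) = 77.1×13.9/(8.314×265) = 0.486 mol.
Isothermal: T stays 265 K; PV = const ⇒ V₂ = 80.8 L, P₂ = 13.3 kPa.
ΔU = 0 (ideal gas, T constant).
W = nRT ln(V₂/V₁) = 0.486×8.314×265×ln(5.81) = 1890 J.
Q = ΔU + W = 1890 J.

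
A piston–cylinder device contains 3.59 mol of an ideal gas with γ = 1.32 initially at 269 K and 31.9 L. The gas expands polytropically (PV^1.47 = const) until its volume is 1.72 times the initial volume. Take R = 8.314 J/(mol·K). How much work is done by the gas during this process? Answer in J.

3840 J

P₁ = nRT₁/V₁ = 3.59×8.314×269/31.9 = 252 kPa.
Polytropic n=1.47: T₂ = T₁(V₁/V₂)^(n−1) = 269×(0.581)^0.47 = 208 K; P₂ = P₁(V₁/V₂)^n = 113 kPa.
W = (P₁V₁−P₂V₂)/(n−1) = (252×31.9−113×54.9)/0.47 = 3840 J.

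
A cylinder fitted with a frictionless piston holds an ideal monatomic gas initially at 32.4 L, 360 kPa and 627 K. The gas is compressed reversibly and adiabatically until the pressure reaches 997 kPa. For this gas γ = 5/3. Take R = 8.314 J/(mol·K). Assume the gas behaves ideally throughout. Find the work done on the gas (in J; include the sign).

n = P₁V₁/(RT₁) = 360×32.4/(8.314×627) = 2.24 mol.
Adiabatic: T₂/T₁ = (P₂/P₁)^((γ−1)/γ) ⇒ T₂ = 627×(2.77)^0.400 = 942 K; V₂ = 17.6 L.
ΔU = nCvΔT = 2.24×12.5×(942−627) = 8800 J.
Q = 0 for an adiabatic process, so W = −ΔU = -8800 J.
Work done on the gas = −W_by = 8800 J.

8800 J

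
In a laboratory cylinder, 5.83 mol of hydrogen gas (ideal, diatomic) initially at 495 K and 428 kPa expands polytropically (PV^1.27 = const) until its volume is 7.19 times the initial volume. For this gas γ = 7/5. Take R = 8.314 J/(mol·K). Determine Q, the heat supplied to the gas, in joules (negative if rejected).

11900 J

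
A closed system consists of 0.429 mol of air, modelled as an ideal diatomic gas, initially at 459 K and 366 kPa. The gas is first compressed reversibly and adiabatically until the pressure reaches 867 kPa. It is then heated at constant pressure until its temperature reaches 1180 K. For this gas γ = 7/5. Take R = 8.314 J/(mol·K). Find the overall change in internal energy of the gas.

V₁ = nRT₁/P₁ = 0.429×8.314×459/366 = 4.47 L.
Step 1 — Adiabatic: T₂/T₁ = (P₂/P₁)^((γ−1)/γ) ⇒ T₂ = 459×(2.37)^0.286 = 587 K; V₂ = 2.42 L.
ΔU = nCvΔT = 0.429×20.8×(587−459) = 1140 J.
Q = 0 for an adiabatic process, so W = −ΔU = -1140 J.
State after step 1: P = 867 kPa, V = 2.42 L, T = 587 K.
Step 2 — Isobaric: P stays 867 kPa; V/T = const ⇒ T₂ = 1180 K, V₂ = 4.85 L.
W = PΔV = 867×(4.85−2.42) kPa·L = 2110 J.
ΔU = nCvΔT = 0.429×20.8×(1180−587) = 5290 J.
Q = ΔU + W = nCpΔT = 7400 J.
Net over both steps: W = 971 J, Q = 7400 J, ΔU = 6430 J.

6430 J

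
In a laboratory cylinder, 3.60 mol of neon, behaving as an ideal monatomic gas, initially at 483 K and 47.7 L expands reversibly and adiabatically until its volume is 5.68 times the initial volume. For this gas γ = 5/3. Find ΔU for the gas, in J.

-14900 J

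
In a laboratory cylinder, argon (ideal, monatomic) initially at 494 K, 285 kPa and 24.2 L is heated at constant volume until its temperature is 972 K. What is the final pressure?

561 kPa

Isochoric: V stays 24.2 L; P/T = const ⇒ T₂ = 972 K, P₂ = 561 kPa.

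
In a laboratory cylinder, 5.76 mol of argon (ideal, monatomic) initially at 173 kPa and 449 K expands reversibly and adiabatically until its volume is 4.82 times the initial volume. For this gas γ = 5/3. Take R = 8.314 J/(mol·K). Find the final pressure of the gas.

V₁ = nRT₁/P₁ = 5.76×8.314×449/173 = 124 L.
Adiabatic: TV^(γ−1) = const ⇒ T₂ = 449×(0.207)^0.667 = 157 K; PV^γ = const ⇒ P₂ = 12.6 kPa.

12.6 kPa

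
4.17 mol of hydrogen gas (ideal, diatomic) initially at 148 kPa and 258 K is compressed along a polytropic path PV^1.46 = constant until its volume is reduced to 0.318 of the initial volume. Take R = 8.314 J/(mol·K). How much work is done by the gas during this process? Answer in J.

-13500 J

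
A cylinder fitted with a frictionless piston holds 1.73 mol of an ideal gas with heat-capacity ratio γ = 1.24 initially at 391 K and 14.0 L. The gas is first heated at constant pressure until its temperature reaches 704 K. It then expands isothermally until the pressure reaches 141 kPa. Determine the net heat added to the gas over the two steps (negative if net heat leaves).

P₁ = nRT₁/V₁ = 1.73×8.314×391/14.0 = 402 kPa.
Step 1 — Isobaric: P stays 402 kPa; V/T = const ⇒ T₂ = 704 K, V₂ = 25.2 L.
W = PΔV = 402×(25.2−14.0) kPa·L = 4500 J.
ΔU = nCvΔT = 1.73×34.6×(704−391) = 18800 J.
Q = ΔU + W = nCpΔT = 23300 J.
State after step 1: P = 402 kPa, V = 25.2 L, T = 704 K.
Step 2 — Isothermal: T stays 704 K; PV = const ⇒ V₂ = 71.8 L, P₂ = 141 kPa.
ΔU = 0 (ideal gas, T constant).
W = nRT ln(V₂/V₁) = 1.73×8.314×704×ln(2.85) = 10600 J.
Q = ΔU + W = 10600 J.
Net over both steps: W = 15100 J, Q = 33900 J, ΔU = 18800 J.

33900 J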